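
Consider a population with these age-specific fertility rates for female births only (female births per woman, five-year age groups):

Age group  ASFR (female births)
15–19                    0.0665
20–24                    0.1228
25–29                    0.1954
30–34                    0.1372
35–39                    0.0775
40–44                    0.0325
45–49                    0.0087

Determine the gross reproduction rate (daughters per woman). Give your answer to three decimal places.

3.203

Sum of female ASFRs = 0.0665 + 0.1228 + 0.1954 + 0.1372 + 0.0775 + 0.0325 + 0.0087 = 0.6406
GRR = 5 × 0.6406 = 3.203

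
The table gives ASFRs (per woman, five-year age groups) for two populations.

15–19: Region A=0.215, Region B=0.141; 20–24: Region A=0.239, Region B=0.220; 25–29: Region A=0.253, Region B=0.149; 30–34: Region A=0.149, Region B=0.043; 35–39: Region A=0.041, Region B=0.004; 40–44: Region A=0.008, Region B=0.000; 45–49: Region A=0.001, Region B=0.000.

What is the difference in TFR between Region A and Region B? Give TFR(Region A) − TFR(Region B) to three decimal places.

1.745

Region A:
  Sum of ASFRs = 0.215 + 0.239 + 0.253 + 0.149 + 0.041 + 0.008 + 0.001 = 0.906
  TFR = 5 × 0.906 = 4.53
Region B:
  Sum of ASFRs = 0.141 + 0.220 + 0.149 + 0.043 + 0.004 + 0.000 + 0.000 = 0.557
  TFR = 5 × 0.557 = 2.785
Difference = 4.53 − 2.785 = 1.745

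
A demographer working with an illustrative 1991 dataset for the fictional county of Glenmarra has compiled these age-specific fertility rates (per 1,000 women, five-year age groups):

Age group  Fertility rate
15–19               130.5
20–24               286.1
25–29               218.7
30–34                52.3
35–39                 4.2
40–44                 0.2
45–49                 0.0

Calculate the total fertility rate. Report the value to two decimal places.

Sum of ASFRs = 130.5 + 286.1 + 218.7 + 52.3 + 4.2 + 0.2 + 0.0 = 692.0
TFR = 5 × 692.0 / 1000 = 3.46

3.46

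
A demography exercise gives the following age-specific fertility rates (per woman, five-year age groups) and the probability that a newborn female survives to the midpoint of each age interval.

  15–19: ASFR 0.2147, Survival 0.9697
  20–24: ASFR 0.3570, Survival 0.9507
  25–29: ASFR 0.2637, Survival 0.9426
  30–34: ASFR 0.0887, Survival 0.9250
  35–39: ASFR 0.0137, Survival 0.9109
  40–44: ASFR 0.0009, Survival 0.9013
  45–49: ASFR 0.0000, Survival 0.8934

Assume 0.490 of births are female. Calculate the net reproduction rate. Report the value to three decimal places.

2.184

Proportion female at birth = 0.490.
Each age group contributes 5 × ASFR × survival:
  15–19: 5 × 0.2147 × 0.9697 = 1.04097
  20–24: 5 × 0.3570 × 0.9507 = 1.69700
  25–29: 5 × 0.2637 × 0.9426 = 1.24282
  30–34: 5 × 0.0887 × 0.9250 = 0.41024
  35–39: 5 × 0.0137 × 0.9109 = 0.06240
  40–44: 5 × 0.0009 × 0.9013 = 0.00406
  45–49: 5 × 0.0000 × 0.8934 = 0.00000
Sum = 4.45749
NRR = 0.490 × 4.45749 = 2.18417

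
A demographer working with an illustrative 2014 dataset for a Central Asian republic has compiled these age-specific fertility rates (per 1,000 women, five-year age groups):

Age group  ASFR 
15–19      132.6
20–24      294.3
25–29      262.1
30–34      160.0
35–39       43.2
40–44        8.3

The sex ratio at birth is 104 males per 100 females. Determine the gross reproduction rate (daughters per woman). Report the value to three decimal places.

2.207

Proportion female at birth = 100 / (100 + 104) = 0.49020.
Sum of ASFRs = 132.6 + 294.3 + 262.1 + 160.0 + 43.2 + 8.3 = 900.5
TFR = 5 × 900.5 / 1000 = 4.5025
GRR = 0.49020 × 4.5025 = 2.20713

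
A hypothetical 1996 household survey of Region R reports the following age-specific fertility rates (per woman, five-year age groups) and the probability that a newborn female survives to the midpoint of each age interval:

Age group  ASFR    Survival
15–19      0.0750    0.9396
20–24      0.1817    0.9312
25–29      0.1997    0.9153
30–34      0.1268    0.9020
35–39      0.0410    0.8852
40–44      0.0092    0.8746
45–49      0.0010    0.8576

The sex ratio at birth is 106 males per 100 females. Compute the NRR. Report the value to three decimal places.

Proportion female at birth = 100 / (100 + 106) = 0.48544.
Survival-weighted fertility by age (5·fₓ·Sₓ):
  15–19: 5 × 0.0750 × 0.9396 = 0.35235
  20–24: 5 × 0.1817 × 0.9312 = 0.84600
  25–29: 5 × 0.1997 × 0.9153 = 0.91393
  30–34: 5 × 0.1268 × 0.9020 = 0.57187
  35–39: 5 × 0.0410 × 0.8852 = 0.18147
  40–44: 5 × 0.0092 × 0.8746 = 0.04023
  45–49: 5 × 0.0010 × 0.8576 = 0.00429
Sum = 2.91014
NRR = 0.48544 × 2.91014 = 1.41270

1.413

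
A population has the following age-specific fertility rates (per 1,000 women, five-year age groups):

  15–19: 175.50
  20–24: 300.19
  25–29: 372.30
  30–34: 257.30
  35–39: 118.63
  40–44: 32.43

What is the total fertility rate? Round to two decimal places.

6.28

Sum of ASFRs = 175.50 + 300.19 + 372.30 + 257.30 + 118.63 + 32.43 = 1256.35
TFR = 5 × 1256.35 / 1000 = 6.28175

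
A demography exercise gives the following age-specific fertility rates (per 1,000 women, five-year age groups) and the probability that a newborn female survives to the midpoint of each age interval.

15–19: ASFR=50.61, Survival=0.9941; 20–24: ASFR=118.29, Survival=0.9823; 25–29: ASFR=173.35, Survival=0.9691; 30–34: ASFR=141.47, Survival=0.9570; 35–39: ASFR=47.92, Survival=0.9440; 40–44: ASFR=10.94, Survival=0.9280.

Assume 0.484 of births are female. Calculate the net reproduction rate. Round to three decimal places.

1.271

Proportion female at birth = 0.484.
Per-age-group product (5 × ASFR × survival probability):
  15–19: 5 × 50.61/1000 × 0.9941 = 0.25156
  20–24: 5 × 118.29/1000 × 0.9823 = 0.58098
  25–29: 5 × 173.35/1000 × 0.9691 = 0.83997
  30–34: 5 × 141.47/1000 × 0.9570 = 0.67693
  35–39: 5 × 47.92/1000 × 0.9440 = 0.22618
  40–44: 5 × 10.94/1000 × 0.9280 = 0.05076
Sum = 2.62638
NRR = 0.484 × 2.62638 = 1.27117
With NRR above 1 the population is above replacement fertility.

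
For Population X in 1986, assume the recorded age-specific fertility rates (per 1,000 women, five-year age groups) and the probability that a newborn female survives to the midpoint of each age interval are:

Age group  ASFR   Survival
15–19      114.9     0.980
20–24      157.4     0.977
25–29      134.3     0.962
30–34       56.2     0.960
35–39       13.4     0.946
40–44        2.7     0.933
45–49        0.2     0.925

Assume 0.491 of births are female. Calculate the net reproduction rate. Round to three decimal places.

Proportion female at birth = 0.491.
Each age group contributes 5 × ASFR × survival:
  15–19: 5 × 114.9/1000 × 0.980 = 0.56301
  20–24: 5 × 157.4/1000 × 0.977 = 0.76890
  25–29: 5 × 134.3/1000 × 0.962 = 0.64598
  30–34: 5 × 56.2/1000 × 0.960 = 0.26976
  35–39: 5 × 13.4/1000 × 0.946 = 0.06338
  40–44: 5 × 2.7/1000 × 0.933 = 0.01260
  45–49: 5 × 0.2/1000 × 0.925 = 0.00093
Sum = 2.32456
NRR = 0.491 × 2.32456 = 1.14136

1.141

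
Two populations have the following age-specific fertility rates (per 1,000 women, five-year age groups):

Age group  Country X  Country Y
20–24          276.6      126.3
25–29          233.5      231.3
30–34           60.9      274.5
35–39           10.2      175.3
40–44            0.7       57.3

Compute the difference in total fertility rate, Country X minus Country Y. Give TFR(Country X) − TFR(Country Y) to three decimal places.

-1.414

Country X:
  Sum of ASFRs = 276.6 + 233.5 + 60.9 + 10.2 + 0.7 = 581.9
  TFR = 5 × 581.9 / 1000 = 2.9095
Country Y:
  Sum of ASFRs = 126.3 + 231.3 + 274.5 + 175.3 + 57.3 = 864.7
  TFR = 5 × 864.7 / 1000 = 4.3235
Difference = 2.9095 − 4.3235 = -1.414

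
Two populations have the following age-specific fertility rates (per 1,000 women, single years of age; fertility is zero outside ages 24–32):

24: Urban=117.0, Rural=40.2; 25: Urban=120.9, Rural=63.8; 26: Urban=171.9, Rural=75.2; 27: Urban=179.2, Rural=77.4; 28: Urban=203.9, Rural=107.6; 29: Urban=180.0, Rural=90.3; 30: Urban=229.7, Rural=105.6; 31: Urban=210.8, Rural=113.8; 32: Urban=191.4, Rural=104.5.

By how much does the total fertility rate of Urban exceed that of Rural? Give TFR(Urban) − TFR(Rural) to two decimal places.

Urban:
  Sum of ASFRs = 117.0 + 120.9 + 171.9 + 179.2 + 203.9 + 180.0 + 229.7 + 210.8 + 191.4 = 1604.8
  TFR = 1604.8 / 1000 = 1.6048
Rural:
  Sum of ASFRs = 40.2 + 63.8 + 75.2 + 77.4 + 107.6 + 90.3 + 105.6 + 113.8 + 104.5 = 778.4
  TFR = 778.4 / 1000 = 0.7784
Difference = 1.6048 − 0.7784 = 0.8264

0.83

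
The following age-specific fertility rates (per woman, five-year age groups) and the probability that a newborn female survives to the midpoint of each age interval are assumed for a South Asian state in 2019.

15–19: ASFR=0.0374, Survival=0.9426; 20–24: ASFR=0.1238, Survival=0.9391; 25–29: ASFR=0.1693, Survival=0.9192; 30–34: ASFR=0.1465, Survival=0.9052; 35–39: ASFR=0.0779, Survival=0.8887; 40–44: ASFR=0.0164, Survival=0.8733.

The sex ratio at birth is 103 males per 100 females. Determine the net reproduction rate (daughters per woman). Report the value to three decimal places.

1.289

Proportion female at birth = 100 / (100 + 103) = 0.49261.
Per-age-group product (5 × ASFR × survival probability):
  15–19: 5 × 0.0374 × 0.9426 = 0.17627
  20–24: 5 × 0.1238 × 0.9391 = 0.58130
  25–29: 5 × 0.1693 × 0.9192 = 0.77810
  30–34: 5 × 0.1465 × 0.9052 = 0.66306
  35–39: 5 × 0.0779 × 0.8887 = 0.34615
  40–44: 5 × 0.0164 × 0.8733 = 0.07161
Sum = 2.61649
NRR = 0.49261 × 2.61649 = 1.28891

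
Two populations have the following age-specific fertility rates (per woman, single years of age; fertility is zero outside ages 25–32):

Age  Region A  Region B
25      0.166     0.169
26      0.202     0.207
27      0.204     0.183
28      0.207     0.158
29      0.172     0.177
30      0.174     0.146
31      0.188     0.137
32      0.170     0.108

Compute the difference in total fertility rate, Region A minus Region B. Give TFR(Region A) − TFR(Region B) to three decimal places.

0.198

Region A:
  Sum of ASFRs = 0.166 + 0.202 + 0.204 + 0.207 + 0.172 + 0.174 + 0.188 + 0.170 = 1.483
  TFR = 1.483
Region B:
  Sum of ASFRs = 0.169 + 0.207 + 0.183 + 0.158 + 0.177 + 0.146 + 0.137 + 0.108 = 1.285
  TFR = 1.285
Difference = 1.483 − 1.285 = 0.198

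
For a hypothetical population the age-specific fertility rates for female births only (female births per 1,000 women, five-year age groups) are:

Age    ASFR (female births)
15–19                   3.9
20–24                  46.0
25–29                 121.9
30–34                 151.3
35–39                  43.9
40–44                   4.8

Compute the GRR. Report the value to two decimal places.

1.86

Sum of female ASFRs = 3.9 + 46.0 + 121.9 + 151.3 + 43.9 + 4.8 = 371.8
GRR = 5 × 371.8 / 1000 = 1.859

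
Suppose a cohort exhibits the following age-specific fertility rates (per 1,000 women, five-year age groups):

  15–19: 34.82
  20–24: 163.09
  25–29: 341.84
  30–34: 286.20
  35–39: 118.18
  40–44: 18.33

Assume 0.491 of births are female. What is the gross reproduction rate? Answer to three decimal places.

2.363

Proportion female at birth = 0.491.
Sum of ASFRs = 34.82 + 163.09 + 341.84 + 286.20 + 118.18 + 18.33 = 962.46
TFR = 5 × 962.46 / 1000 = 4.8123
GRR = 0.491 × 4.8123 = 2.36284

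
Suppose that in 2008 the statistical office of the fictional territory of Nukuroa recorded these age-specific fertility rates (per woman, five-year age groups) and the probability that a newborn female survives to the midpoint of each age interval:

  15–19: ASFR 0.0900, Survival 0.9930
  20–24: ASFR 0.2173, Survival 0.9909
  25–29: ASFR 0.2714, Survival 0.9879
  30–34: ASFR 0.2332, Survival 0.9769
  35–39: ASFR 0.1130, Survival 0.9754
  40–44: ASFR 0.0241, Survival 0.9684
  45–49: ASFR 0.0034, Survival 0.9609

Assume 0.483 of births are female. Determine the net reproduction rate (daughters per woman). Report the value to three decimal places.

2.264

Proportion female at birth = 0.483.
Per-age-group product (5 × ASFR × survival probability):
  15–19: 5 × 0.0900 × 0.9930 = 0.44685
  20–24: 5 × 0.2173 × 0.9909 = 1.07661
  25–29: 5 × 0.2714 × 0.9879 = 1.34058
  30–34: 5 × 0.2332 × 0.9769 = 1.13907
  35–39: 5 × 0.1130 × 0.9754 = 0.55110
  40–44: 5 × 0.0241 × 0.9684 = 0.11669
  45–49: 5 × 0.0034 × 0.9609 = 0.01634
Sum = 4.68724
NRR = 0.483 × 4.68724 = 2.26394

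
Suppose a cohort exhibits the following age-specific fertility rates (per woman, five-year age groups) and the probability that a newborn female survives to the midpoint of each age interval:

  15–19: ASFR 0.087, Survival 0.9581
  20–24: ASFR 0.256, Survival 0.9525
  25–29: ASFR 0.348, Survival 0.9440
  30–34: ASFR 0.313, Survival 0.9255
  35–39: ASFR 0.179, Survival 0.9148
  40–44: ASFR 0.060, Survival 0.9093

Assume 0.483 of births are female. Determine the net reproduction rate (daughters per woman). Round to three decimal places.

Proportion female at birth = 0.483.
Weighting each age-specific rate by interval width and survival:
  15–19: 5 × 0.087 × 0.9581 = 0.41677
  20–24: 5 × 0.256 × 0.9525 = 1.21920
  25–29: 5 × 0.348 × 0.9440 = 1.64256
  30–34: 5 × 0.313 × 0.9255 = 1.44841
  35–39: 5 × 0.179 × 0.9148 = 0.81875
  40–44: 5 × 0.060 × 0.9093 = 0.27279
Sum = 5.81848
NRR = 0.483 × 5.81848 = 2.81033

2.810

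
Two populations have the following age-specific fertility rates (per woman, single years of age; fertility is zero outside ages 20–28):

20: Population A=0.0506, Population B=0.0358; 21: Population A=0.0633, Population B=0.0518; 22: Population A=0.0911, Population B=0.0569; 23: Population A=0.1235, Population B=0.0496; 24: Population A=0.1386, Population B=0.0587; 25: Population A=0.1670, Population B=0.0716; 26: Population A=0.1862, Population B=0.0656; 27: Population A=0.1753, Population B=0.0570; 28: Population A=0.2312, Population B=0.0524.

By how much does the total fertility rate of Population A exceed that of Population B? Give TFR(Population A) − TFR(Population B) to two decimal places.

Population A:
  Sum of ASFRs = 0.0506 + 0.0633 + 0.0911 + 0.1235 + 0.1386 + 0.1670 + 0.1862 + 0.1753 + 0.2312 = 1.2268
  TFR = 1.2268
Population B:
  Sum of ASFRs = 0.0358 + 0.0518 + 0.0569 + 0.0496 + 0.0587 + 0.0716 + 0.0656 + 0.0570 + 0.0524 = 0.4994
  TFR = 0.4994
Difference = 1.2268 − 0.4994 = 0.7274

0.73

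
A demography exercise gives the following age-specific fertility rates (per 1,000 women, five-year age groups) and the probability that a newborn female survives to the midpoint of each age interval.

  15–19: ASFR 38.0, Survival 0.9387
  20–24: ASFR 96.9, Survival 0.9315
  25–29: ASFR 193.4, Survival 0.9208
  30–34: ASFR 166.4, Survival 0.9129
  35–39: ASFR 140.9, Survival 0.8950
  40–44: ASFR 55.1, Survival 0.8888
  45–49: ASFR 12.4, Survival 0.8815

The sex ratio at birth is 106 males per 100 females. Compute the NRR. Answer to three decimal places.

1.558

Proportion female at birth = 100 / (100 + 106) = 0.48544.
Survival-weighted fertility by age (5·fₓ·Sₓ):
  15–19: 5 × 38.0/1000 × 0.9387 = 0.17835
  20–24: 5 × 96.9/1000 × 0.9315 = 0.45131
  25–29: 5 × 193.4/1000 × 0.9208 = 0.89041
  30–34: 5 × 166.4/1000 × 0.9129 = 0.75953
  35–39: 5 × 140.9/1000 × 0.8950 = 0.63053
  40–44: 5 × 55.1/1000 × 0.8888 = 0.24486
  45–49: 5 × 12.4/1000 × 0.8815 = 0.05465
Sum = 3.20964
NRR = 0.48544 × 3.20964 = 1.55809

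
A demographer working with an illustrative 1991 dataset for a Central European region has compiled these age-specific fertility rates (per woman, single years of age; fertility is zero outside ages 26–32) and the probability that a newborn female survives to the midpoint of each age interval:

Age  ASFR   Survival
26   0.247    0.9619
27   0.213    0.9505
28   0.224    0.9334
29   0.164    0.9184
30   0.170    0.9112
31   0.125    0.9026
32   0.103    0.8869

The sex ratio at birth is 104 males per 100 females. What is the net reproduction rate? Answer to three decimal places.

0.568

Proportion female at birth = 100 / (100 + 104) = 0.49020.
Weighting each age-specific rate by interval width and survival:
  26: 1 × 0.247 × 0.9619 = 0.23759
  27: 1 × 0.213 × 0.9505 = 0.20246
  28: 1 × 0.224 × 0.9334 = 0.20908
  29: 1 × 0.164 × 0.9184 = 0.15062
  30: 1 × 0.170 × 0.9112 = 0.15490
  31: 1 × 0.125 × 0.9026 = 0.11283
  32: 1 × 0.103 × 0.8869 = 0.09135
Sum = 1.15883
NRR = 0.49020 × 1.15883 = 0.56806
With NRR below 1 the population is below replacement fertility.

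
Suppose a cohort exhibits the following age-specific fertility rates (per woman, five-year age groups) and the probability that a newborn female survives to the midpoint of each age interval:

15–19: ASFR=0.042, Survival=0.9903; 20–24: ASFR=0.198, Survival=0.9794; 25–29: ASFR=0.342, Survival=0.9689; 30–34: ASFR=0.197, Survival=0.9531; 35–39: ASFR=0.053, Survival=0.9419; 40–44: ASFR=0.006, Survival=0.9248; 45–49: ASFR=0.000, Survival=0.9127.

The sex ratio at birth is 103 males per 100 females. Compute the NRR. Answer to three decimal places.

1.995

Proportion female at birth = 100 / (100 + 103) = 0.49261.
Each age group contributes 5 × ASFR × survival:
  15–19: 5 × 0.042 × 0.9903 = 0.20796
  20–24: 5 × 0.198 × 0.9794 = 0.96961
  25–29: 5 × 0.342 × 0.9689 = 1.65682
  30–34: 5 × 0.197 × 0.9531 = 0.93880
  35–39: 5 × 0.053 × 0.9419 = 0.24960
  40–44: 5 × 0.006 × 0.9248 = 0.02774
  45–49: 5 × 0.000 × 0.9127 = 0.00000
Sum = 4.05053
NRR = 0.49261 × 4.05053 = 1.99533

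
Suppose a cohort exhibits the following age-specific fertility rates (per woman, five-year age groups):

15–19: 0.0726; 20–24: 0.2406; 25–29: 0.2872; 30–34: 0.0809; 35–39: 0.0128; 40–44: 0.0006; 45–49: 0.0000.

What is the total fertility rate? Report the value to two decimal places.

3.47

Sum of ASFRs = 0.0726 + 0.2406 + 0.2872 + 0.0809 + 0.0128 + 0.0006 + 0.0000 = 0.6947
TFR = 5 × 0.6947 = 3.4735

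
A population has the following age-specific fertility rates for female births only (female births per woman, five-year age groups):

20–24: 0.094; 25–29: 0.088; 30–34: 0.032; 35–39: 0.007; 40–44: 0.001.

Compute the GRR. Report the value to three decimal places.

1.110

Sum of female ASFRs = 0.094 + 0.088 + 0.032 + 0.007 + 0.001 = 0.222
GRR = 5 × 0.222 = 1.11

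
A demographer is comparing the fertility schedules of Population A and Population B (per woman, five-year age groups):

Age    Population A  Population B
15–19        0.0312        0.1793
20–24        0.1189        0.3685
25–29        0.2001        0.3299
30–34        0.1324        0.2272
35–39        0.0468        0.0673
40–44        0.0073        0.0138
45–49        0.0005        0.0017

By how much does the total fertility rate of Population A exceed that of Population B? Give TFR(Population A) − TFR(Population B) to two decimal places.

Population A:
  Sum of ASFRs = 0.0312 + 0.1189 + 0.2001 + 0.1324 + 0.0468 + 0.0073 + 0.0005 = 0.5372
  TFR = 5 × 0.5372 = 2.686
Population B:
  Sum of ASFRs = 0.1793 + 0.3685 + 0.3299 + 0.2272 + 0.0673 + 0.0138 + 0.0017 = 1.1877
  TFR = 5 × 1.1877 = 5.9385
Difference = 2.686 − 5.9385 = -3.2525

-3.25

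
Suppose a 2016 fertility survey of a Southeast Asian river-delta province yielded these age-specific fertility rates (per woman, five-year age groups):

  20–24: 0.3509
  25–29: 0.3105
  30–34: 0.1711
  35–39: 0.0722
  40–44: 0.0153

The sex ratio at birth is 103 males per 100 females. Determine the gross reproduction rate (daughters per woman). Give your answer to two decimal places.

2.27

Proportion female at birth = 100 / (100 + 103) = 0.49261.
Sum of ASFRs = 0.3509 + 0.3105 + 0.1711 + 0.0722 + 0.0153 = 0.9200
TFR = 5 × 0.9200 = 4.6
GRR = 0.49261 × 4.6 = 2.26601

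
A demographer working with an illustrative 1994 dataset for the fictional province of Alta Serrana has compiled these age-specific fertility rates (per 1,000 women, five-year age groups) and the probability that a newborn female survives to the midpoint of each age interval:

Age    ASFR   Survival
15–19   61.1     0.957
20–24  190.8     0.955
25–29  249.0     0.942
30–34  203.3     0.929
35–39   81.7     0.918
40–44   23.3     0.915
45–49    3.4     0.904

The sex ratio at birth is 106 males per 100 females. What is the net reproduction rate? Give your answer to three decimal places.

1.853

Proportion female at birth = 100 / (100 + 106) = 0.48544.
Weighting each age-specific rate by interval width and survival:
  15–19: 5 × 61.1/1000 × 0.957 = 0.29236
  20–24: 5 × 190.8/1000 × 0.955 = 0.91107
  25–29: 5 × 249.0/1000 × 0.942 = 1.17279
  30–34: 5 × 203.3/1000 × 0.929 = 0.94433
  35–39: 5 × 81.7/1000 × 0.918 = 0.37500
  40–44: 5 × 23.3/1000 × 0.915 = 0.10660
  45–49: 5 × 3.4/1000 × 0.904 = 0.01537
Sum = 3.81752
NRR = 0.48544 × 3.81752 = 1.85318
With NRR above 1 the population is above replacement fertility.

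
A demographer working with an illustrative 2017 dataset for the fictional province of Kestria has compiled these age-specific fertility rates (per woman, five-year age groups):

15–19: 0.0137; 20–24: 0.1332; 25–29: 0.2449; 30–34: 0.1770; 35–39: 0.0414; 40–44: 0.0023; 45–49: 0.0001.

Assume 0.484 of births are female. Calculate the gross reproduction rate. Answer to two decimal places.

1.48

Proportion female at birth = 0.484.
Sum of ASFRs = 0.0137 + 0.1332 + 0.2449 + 0.1770 + 0.0414 + 0.0023 + 0.0001 = 0.6126
TFR = 5 × 0.6126 = 3.063
GRR = 0.484 × 3.063 = 1.48249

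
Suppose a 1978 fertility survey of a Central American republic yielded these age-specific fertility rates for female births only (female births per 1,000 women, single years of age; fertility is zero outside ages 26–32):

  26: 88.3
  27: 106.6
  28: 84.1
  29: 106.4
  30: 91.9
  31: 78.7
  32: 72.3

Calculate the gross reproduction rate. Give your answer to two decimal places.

0.63

Sum of female ASFRs = 88.3 + 106.6 + 84.1 + 106.4 + 91.9 + 78.7 + 72.3 = 628.3
GRR = 628.3 / 1000 = 0.6283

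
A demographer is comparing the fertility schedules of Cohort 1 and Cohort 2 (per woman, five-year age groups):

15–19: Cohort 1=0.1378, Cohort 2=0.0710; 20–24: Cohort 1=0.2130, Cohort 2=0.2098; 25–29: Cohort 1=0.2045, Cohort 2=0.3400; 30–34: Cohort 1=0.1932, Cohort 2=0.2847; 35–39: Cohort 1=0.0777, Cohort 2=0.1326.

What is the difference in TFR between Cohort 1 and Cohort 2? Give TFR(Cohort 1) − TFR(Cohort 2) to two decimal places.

-1.06

Cohort 1:
  Sum of ASFRs = 0.1378 + 0.2130 + 0.2045 + 0.1932 + 0.0777 = 0.8262
  TFR = 5 × 0.8262 = 4.131
Cohort 2:
  Sum of ASFRs = 0.0710 + 0.2098 + 0.3400 + 0.2847 + 0.1326 = 1.0381
  TFR = 5 × 1.0381 = 5.1905
Difference = 4.131 − 5.1905 = -1.0595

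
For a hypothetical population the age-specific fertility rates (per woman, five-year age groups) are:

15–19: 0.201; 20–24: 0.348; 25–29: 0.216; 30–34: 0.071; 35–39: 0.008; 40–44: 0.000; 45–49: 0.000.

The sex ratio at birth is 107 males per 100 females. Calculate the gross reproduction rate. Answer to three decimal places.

Proportion female at birth = 100 / (100 + 107) = 0.48309.
Sum of ASFRs = 0.201 + 0.348 + 0.216 + 0.071 + 0.008 + 0.000 + 0.000 = 0.844
TFR = 5 × 0.844 = 4.22
GRR = 0.48309 × 4.22 = 2.03864

2.039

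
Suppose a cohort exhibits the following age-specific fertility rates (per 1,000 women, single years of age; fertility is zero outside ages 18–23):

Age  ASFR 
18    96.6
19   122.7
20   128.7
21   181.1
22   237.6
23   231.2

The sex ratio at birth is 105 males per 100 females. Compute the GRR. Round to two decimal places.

0.49

Proportion female at birth = 100 / (100 + 105) = 0.48780.
Sum of ASFRs = 96.6 + 122.7 + 128.7 + 181.1 + 237.6 + 231.2 = 997.9
TFR = 997.9 / 1000 = 0.9979
GRR = 0.48780 × 0.9979 = 0.48678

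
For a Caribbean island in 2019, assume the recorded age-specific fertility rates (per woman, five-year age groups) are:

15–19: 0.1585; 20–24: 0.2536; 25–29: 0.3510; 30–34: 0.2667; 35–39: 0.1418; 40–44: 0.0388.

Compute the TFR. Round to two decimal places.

Sum of ASFRs = 0.1585 + 0.2536 + 0.3510 + 0.2667 + 0.1418 + 0.0388 = 1.2104
TFR = 5 × 1.2104 = 6.052

6.05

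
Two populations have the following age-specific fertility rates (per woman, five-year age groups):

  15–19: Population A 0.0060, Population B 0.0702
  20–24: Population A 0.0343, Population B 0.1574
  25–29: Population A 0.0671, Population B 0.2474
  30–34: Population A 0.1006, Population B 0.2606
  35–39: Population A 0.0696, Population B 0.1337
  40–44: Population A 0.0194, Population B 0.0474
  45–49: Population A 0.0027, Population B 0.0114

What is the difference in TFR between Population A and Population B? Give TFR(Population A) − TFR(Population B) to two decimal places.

Population A:
  Sum of ASFRs = 0.0060 + 0.0343 + 0.0671 + 0.1006 + 0.0696 + 0.0194 + 0.0027 = 0.2997
  TFR = 5 × 0.2997 = 1.4985
Population B:
  Sum of ASFRs = 0.0702 + 0.1574 + 0.2474 + 0.2606 + 0.1337 + 0.0474 + 0.0114 = 0.9281
  TFR = 5 × 0.9281 = 4.6405
Difference = 1.4985 − 4.6405 = -3.142

-3.14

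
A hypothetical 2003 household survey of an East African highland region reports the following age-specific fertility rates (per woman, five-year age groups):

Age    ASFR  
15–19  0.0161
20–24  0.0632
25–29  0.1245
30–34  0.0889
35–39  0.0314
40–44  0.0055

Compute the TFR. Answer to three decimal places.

1.648

Sum of ASFRs = 0.0161 + 0.0632 + 0.1245 + 0.0889 + 0.0314 + 0.0055 = 0.3296
TFR = 5 × 0.3296 = 1.648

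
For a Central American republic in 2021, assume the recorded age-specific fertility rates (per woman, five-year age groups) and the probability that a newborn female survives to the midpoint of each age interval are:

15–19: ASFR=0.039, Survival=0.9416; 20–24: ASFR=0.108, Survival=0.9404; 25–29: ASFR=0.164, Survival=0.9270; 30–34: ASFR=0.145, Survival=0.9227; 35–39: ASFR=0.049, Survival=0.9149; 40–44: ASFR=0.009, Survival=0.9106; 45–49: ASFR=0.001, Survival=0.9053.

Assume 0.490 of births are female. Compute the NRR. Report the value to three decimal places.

1.171

Proportion female at birth = 0.490.
Per-age-group product (5 × ASFR × survival probability):
  15–19: 5 × 0.039 × 0.9416 = 0.18361
  20–24: 5 × 0.108 × 0.9404 = 0.50782
  25–29: 5 × 0.164 × 0.9270 = 0.76014
  30–34: 5 × 0.145 × 0.9227 = 0.66896
  35–39: 5 × 0.049 × 0.9149 = 0.22415
  40–44: 5 × 0.009 × 0.9106 = 0.04098
  45–49: 5 × 0.001 × 0.9053 = 0.00453
Sum = 2.39019
NRR = 0.490 × 2.39019 = 1.17119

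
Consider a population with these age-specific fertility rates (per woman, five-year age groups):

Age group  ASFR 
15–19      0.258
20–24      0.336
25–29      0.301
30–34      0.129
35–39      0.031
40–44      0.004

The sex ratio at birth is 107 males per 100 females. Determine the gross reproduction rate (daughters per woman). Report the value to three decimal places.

Proportion female at birth = 100 / (100 + 107) = 0.48309.
Sum of ASFRs = 0.258 + 0.336 + 0.301 + 0.129 + 0.031 + 0.004 = 1.059
TFR = 5 × 1.059 = 5.295
GRR = 0.48309 × 5.295 = 2.55796

2.558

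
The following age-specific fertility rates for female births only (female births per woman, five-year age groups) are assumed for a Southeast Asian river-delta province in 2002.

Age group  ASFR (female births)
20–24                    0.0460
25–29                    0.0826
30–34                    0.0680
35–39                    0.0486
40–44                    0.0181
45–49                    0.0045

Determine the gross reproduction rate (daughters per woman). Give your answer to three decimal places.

Sum of female ASFRs = 0.0460 + 0.0826 + 0.0680 + 0.0486 + 0.0181 + 0.0045 = 0.2678
GRR = 5 × 0.2678 = 1.339

1.339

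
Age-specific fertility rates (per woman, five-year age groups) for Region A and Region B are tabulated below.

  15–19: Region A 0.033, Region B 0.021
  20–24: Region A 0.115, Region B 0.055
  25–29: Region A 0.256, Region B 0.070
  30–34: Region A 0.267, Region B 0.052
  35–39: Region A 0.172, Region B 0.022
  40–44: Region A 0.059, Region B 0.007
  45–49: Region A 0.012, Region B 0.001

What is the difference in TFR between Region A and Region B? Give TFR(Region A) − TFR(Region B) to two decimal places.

Region A:
  Sum of ASFRs = 0.033 + 0.115 + 0.256 + 0.267 + 0.172 + 0.059 + 0.012 = 0.914
  TFR = 5 × 0.914 = 4.57
Region B:
  Sum of ASFRs = 0.021 + 0.055 + 0.070 + 0.052 + 0.022 + 0.007 + 0.001 = 0.228
  TFR = 5 × 0.228 = 1.14
Difference = 4.57 − 1.14 = 3.43

3.43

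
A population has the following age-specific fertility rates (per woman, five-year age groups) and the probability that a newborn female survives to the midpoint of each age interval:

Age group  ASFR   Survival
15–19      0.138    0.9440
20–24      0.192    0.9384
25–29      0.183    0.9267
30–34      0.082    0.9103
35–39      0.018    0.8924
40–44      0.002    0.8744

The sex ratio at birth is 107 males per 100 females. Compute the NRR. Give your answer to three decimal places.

1.383

Proportion female at birth = 100 / (100 + 107) = 0.48309.
Weighting each age-specific rate by interval width and survival:
  15–19: 5 × 0.138 × 0.9440 = 0.65136
  20–24: 5 × 0.192 × 0.9384 = 0.90086
  25–29: 5 × 0.183 × 0.9267 = 0.84793
  30–34: 5 × 0.082 × 0.9103 = 0.37322
  35–39: 5 × 0.018 × 0.8924 = 0.08032
  40–44: 5 × 0.002 × 0.8744 = 0.00874
Sum = 2.86243
NRR = 0.48309 × 2.86243 = 1.38281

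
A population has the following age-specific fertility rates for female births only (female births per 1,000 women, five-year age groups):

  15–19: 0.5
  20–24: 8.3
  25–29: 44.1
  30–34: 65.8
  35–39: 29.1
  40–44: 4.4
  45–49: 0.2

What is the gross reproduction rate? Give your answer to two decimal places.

0.76

Sum of female ASFRs = 0.5 + 8.3 + 44.1 + 65.8 + 29.1 + 4.4 + 0.2 = 152.4
GRR = 5 × 152.4 / 1000 = 0.762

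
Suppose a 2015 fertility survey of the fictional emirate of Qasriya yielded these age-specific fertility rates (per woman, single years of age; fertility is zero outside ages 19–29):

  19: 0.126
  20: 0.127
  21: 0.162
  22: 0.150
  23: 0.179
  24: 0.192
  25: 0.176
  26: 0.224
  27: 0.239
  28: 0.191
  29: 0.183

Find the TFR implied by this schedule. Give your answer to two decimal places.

1.95

Sum of ASFRs = 0.126 + 0.127 + 0.162 + 0.150 + 0.179 + 0.192 + 0.176 + 0.224 + 0.239 + 0.191 + 0.183 = 1.949
TFR = 1.949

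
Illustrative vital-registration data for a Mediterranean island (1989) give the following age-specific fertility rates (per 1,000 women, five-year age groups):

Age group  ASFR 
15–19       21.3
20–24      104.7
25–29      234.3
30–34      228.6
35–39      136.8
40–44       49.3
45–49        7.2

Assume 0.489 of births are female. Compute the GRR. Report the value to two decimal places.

1.91

Proportion female at birth = 0.489.
Sum of ASFRs = 21.3 + 104.7 + 234.3 + 228.6 + 136.8 + 49.3 + 7.2 = 782.2
TFR = 5 × 782.2 / 1000 = 3.911
GRR = 0.489 × 3.911 = 1.91248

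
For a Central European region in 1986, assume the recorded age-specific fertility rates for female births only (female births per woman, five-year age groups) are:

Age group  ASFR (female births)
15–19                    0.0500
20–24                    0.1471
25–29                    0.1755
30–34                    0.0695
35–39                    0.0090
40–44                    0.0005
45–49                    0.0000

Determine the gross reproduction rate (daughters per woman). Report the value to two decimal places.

Sum of female ASFRs = 0.0500 + 0.1471 + 0.1755 + 0.0695 + 0.0090 + 0.0005 + 0.0000 = 0.4516
GRR = 5 × 0.4516 = 2.258

2.26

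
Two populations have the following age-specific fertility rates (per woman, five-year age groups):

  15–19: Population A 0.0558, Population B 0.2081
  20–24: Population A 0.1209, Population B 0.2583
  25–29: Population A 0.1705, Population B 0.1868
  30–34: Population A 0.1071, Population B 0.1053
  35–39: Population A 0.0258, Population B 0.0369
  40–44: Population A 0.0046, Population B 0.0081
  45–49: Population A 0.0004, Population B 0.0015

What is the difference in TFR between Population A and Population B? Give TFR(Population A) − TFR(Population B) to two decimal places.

Population A:
  Sum of ASFRs = 0.0558 + 0.1209 + 0.1705 + 0.1071 + 0.0258 + 0.0046 + 0.0004 = 0.4851
  TFR = 5 × 0.4851 = 2.4255
Population B:
  Sum of ASFRs = 0.2081 + 0.2583 + 0.1868 + 0.1053 + 0.0369 + 0.0081 + 0.0015 = 0.8050
  TFR = 5 × 0.8050 = 4.025
Difference = 2.4255 − 4.025 = -1.5995

-1.60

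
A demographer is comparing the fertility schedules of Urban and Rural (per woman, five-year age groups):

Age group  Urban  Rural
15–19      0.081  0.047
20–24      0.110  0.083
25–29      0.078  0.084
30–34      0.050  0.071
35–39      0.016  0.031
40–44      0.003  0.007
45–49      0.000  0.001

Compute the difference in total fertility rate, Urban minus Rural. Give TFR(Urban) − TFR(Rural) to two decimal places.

Urban:
  Sum of ASFRs = 0.081 + 0.110 + 0.078 + 0.050 + 0.016 + 0.003 + 0.000 = 0.338
  TFR = 5 × 0.338 = 1.69
Rural:
  Sum of ASFRs = 0.047 + 0.083 + 0.084 + 0.071 + 0.031 + 0.007 + 0.001 = 0.324
  TFR = 5 × 0.324 = 1.62
Difference = 1.69 − 1.62 = 0.07

0.07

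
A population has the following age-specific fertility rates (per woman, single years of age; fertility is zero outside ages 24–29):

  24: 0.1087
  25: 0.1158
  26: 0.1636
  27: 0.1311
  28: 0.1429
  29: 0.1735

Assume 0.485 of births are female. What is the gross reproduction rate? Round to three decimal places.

Proportion female at birth = 0.485.
Sum of ASFRs = 0.1087 + 0.1158 + 0.1636 + 0.1311 + 0.1429 + 0.1735 = 0.8356
TFR = 0.8356
GRR = 0.485 × 0.8356 = 0.40527

0.405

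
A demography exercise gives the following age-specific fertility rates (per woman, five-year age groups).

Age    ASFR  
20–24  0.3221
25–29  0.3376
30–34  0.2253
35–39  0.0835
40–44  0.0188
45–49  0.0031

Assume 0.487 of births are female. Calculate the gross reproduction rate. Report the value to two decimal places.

Proportion female at birth = 0.487.
Sum of ASFRs = 0.3221 + 0.3376 + 0.2253 + 0.0835 + 0.0188 + 0.0031 = 0.9904
TFR = 5 × 0.9904 = 4.952
GRR = 0.487 × 4.952 = 2.41162

2.41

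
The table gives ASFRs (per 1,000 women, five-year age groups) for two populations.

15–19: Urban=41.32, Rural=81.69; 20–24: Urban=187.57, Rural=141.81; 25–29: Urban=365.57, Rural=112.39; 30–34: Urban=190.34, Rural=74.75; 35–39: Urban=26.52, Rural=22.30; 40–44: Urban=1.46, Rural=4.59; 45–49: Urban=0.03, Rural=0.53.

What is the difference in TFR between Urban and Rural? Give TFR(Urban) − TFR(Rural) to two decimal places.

1.87

Urban:
  Sum of ASFRs = 41.32 + 187.57 + 365.57 + 190.34 + 26.52 + 1.46 + 0.03 = 812.81
  TFR = 5 × 812.81 / 1000 = 4.06405
Rural:
  Sum of ASFRs = 81.69 + 141.81 + 112.39 + 74.75 + 22.30 + 4.59 + 0.53 = 438.06
  TFR = 5 × 438.06 / 1000 = 2.1903
Difference = 4.06405 − 2.1903 = 1.87375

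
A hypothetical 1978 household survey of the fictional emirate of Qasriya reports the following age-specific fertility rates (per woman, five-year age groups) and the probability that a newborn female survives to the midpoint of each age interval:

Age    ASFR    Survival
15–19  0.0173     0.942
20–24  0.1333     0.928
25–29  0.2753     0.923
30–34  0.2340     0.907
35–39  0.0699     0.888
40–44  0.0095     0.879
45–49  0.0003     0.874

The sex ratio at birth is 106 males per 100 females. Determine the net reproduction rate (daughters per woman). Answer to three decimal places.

1.643

Proportion female at birth = 100 / (100 + 106) = 0.48544.
Each age group contributes 5 × ASFR × survival:
  15–19: 5 × 0.0173 × 0.942 = 0.08148
  20–24: 5 × 0.1333 × 0.928 = 0.61851
  25–29: 5 × 0.2753 × 0.923 = 1.27051
  30–34: 5 × 0.2340 × 0.907 = 1.06119
  35–39: 5 × 0.0699 × 0.888 = 0.31036
  40–44: 5 × 0.0095 × 0.879 = 0.04175
  45–49: 5 × 0.0003 × 0.874 = 0.00131
Sum = 3.38511
NRR = 0.48544 × 3.38511 = 1.64327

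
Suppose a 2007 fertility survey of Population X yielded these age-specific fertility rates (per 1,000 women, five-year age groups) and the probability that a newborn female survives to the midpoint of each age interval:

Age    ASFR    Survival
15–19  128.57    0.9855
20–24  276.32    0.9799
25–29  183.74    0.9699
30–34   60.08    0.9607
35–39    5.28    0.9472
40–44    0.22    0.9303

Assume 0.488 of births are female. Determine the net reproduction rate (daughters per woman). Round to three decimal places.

Proportion female at birth = 0.488.
Each age group contributes 5 × ASFR × survival:
  15–19: 5 × 128.57/1000 × 0.9855 = 0.63353
  20–24: 5 × 276.32/1000 × 0.9799 = 1.35383
  25–29: 5 × 183.74/1000 × 0.9699 = 0.89105
  30–34: 5 × 60.08/1000 × 0.9607 = 0.28859
  35–39: 5 × 5.28/1000 × 0.9472 = 0.02501
  40–44: 5 × 0.22/1000 × 0.9303 = 0.00102
Sum = 3.19303
NRR = 0.488 × 3.19303 = 1.55820
With NRR above 1 the population is above replacement fertility.

1.558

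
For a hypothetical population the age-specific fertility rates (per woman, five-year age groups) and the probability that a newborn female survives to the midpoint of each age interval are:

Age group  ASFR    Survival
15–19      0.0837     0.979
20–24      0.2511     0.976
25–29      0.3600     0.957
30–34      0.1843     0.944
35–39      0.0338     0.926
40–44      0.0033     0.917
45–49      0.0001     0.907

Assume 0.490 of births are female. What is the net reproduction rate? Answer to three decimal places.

2.156

Proportion female at birth = 0.490.
Per-age-group product (5 × ASFR × survival probability):
  15–19: 5 × 0.0837 × 0.979 = 0.40971
  20–24: 5 × 0.2511 × 0.976 = 1.22537
  25–29: 5 × 0.3600 × 0.957 = 1.72260
  30–34: 5 × 0.1843 × 0.944 = 0.86990
  35–39: 5 × 0.0338 × 0.926 = 0.15649
  40–44: 5 × 0.0033 × 0.917 = 0.01513
  45–49: 5 × 0.0001 × 0.907 = 0.00045
Sum = 4.39965
NRR = 0.490 × 4.39965 = 2.15583
With NRR above 1 the population is above replacement fertility.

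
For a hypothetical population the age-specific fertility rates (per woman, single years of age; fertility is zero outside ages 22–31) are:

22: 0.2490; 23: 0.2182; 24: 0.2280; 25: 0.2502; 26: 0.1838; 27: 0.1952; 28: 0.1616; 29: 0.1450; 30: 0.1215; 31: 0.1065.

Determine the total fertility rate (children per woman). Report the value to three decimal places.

Sum of ASFRs = 0.2490 + 0.2182 + 0.2280 + 0.2502 + 0.1838 + 0.1952 + 0.1616 + 0.1450 + 0.1215 + 0.1065 = 1.8590
TFR = 1.859

1.859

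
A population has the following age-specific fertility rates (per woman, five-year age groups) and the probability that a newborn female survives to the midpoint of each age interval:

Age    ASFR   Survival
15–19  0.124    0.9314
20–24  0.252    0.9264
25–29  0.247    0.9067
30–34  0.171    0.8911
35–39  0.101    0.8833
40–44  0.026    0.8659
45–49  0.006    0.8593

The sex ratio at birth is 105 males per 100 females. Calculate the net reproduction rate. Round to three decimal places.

2.054

Proportion female at birth = 100 / (100 + 105) = 0.48780.
Weighting each age-specific rate by interval width and survival:
  15–19: 5 × 0.124 × 0.9314 = 0.57747
  20–24: 5 × 0.252 × 0.9264 = 1.16726
  25–29: 5 × 0.247 × 0.9067 = 1.11977
  30–34: 5 × 0.171 × 0.8911 = 0.76189
  35–39: 5 × 0.101 × 0.8833 = 0.44607
  40–44: 5 × 0.026 × 0.8659 = 0.11257
  45–49: 5 × 0.006 × 0.8593 = 0.02578
Sum = 4.21081
NRR = 0.48780 × 4.21081 = 2.05403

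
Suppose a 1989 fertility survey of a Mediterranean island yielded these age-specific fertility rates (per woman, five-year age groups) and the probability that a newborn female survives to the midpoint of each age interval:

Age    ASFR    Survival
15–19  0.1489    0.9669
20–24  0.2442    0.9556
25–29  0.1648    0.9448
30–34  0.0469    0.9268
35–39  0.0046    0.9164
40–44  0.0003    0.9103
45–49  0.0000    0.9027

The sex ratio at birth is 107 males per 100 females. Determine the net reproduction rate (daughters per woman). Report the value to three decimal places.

1.403

Proportion female at birth = 100 / (100 + 107) = 0.48309.
Per-age-group product (5 × ASFR × survival probability):
  15–19: 5 × 0.1489 × 0.9669 = 0.71986
  20–24: 5 × 0.2442 × 0.9556 = 1.16679
  25–29: 5 × 0.1648 × 0.9448 = 0.77852
  30–34: 5 × 0.0469 × 0.9268 = 0.21733
  35–39: 5 × 0.0046 × 0.9164 = 0.02108
  40–44: 5 × 0.0003 × 0.9103 = 0.00137
  45–49: 5 × 0.0000 × 0.9027 = 0.00000
Sum = 2.90495
NRR = 0.48309 × 2.90495 = 1.40335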